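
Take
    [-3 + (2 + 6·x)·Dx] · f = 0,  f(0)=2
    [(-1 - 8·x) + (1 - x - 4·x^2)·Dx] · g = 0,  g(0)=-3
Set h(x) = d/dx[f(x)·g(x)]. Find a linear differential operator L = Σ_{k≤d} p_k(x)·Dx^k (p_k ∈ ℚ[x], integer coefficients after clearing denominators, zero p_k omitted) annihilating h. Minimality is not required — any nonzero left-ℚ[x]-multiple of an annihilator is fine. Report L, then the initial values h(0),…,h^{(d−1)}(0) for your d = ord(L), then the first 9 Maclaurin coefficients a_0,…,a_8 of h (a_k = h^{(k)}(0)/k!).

L = (43 + 474·x + 1491·x^2 + 2280·x^3 + 2160·x^4) + (-10 - 58·x - 78·x^2 + 242·x^3 + 960·x^4 + 864·x^5)·Dx  (order 1).
h: a_k = -15, -129/2, -2457/8, -13593/16, -423525/128, -2183607/256, -30679677/1024, -154848201/2048, -8216246205/32768, …
ICs: h(0) = -15.

f: a_k = 2, 3, -9/4, 27/8, -405/64, 1701/128, -15309/512, 72171/1024, -2814669/16384, …
g: a_k = -3, -3, -15, -27, -87, -195, -543, -1323, -3495, …
h₀=f·g: eliminate ⇒ L₀, order ≤ 1·1.
h₀' ⇒ L via d/dx closure of L₀.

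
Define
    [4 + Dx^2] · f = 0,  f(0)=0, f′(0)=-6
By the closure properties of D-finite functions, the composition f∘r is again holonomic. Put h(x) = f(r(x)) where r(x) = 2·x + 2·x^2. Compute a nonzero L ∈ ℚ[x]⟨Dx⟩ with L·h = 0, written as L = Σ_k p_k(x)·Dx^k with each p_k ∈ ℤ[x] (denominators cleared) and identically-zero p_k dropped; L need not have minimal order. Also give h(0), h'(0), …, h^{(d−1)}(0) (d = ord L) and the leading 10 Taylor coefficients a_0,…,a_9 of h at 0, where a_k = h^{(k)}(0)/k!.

f: a_k = 0, -6, 0, 4, 0, -4/5, 0, 8/105, 0, -4/945, …
L₀ from L_f via x↦r, Dx↦r'^{-1}Dx.
L = (16 + 96·x + 192·x^2 + 128·x^3) - 2·Dx + (1 + 2·x)·Dx^2  (order 2).
h: a_k = 0, -12, -12, 32, 96, 352/5, -96, -25856/105, -2816/15, 70528/945, …
ICs: h(0) = 0, h′(0) = -12.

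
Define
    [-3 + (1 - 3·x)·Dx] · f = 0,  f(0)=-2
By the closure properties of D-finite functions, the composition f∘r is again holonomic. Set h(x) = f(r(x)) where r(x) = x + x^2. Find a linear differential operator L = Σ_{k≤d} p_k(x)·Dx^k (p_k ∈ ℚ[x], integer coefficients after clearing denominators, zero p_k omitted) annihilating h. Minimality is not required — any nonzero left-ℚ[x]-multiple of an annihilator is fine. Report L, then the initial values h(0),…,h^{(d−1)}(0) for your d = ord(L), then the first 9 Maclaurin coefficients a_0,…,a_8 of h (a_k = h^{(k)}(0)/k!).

L = (3 + 6·x) + (-1 + 3·x + 3·x^2)·Dx  (order 1).
h: a_k = -2, -6, -24, -90, -342, -1296, -4914, -18630, -70632, …
ICs: h(0) = -2.

f: a_k = -2, -6, -18, -54, -162, -486, -1458, -4374, -13122, …
f∘r: x↦r, Dx↦Dx/r' in L_f ⇒ L₀.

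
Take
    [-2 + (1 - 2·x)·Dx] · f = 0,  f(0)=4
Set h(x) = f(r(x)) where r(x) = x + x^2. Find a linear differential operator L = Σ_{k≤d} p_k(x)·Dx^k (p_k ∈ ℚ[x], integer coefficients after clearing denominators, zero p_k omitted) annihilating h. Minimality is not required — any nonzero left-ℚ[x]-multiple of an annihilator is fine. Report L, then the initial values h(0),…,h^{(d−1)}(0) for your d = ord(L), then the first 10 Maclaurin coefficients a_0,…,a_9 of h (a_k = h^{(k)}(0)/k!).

f: a_k = 4, 8, 16, 32, 64, 128, 256, 512, 1024, 2048, …
Substitute x→r, Dx→(1/r')Dx; clear ⇒ L₀.
L = (2 + 4·x) + (-1 + 2·x + 2·x^2)·Dx  (order 1).
h: a_k = 4, 8, 24, 64, 176, 480, 1312, 3584, 9792, 26752, …
ICs: h(0) = 4.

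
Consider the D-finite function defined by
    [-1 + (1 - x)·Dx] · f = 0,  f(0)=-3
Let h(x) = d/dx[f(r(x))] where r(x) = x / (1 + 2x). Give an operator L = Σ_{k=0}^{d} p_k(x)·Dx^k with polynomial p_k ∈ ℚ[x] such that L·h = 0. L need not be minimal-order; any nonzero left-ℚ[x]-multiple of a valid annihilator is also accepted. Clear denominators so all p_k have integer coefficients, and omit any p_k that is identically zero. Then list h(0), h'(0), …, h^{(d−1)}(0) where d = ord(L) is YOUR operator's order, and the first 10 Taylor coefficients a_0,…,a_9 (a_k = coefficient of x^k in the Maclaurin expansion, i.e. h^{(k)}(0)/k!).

L = -4 + (-2 - 2·x)·Dx  (order 1).
h: a_k = -3, 6, -9, 12, -15, 18, -21, 24, -27, 30, …
ICs: h(0) = -3.

f: a_k = -3, -3, -3, -3, -3, -3, -3, -3, -3, -3, …
h₀=f(r): pull back L_f along r ⇒ L₀.
Derive L from L₀ (diff closure).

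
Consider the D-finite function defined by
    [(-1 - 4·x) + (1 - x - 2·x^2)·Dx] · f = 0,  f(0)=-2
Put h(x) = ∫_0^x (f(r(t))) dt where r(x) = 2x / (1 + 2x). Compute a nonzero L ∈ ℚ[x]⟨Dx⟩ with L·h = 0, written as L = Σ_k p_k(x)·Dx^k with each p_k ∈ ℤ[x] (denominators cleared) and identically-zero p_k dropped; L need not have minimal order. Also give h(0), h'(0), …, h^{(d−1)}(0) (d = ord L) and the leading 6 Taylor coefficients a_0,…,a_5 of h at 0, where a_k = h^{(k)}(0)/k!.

L = (2 + 20·x)·Dx + (-1 - 4·x + 4·x^2 + 16·x^3)·Dx^2  (order 2).
h: a_k = 0, -2, -2, -16/3, 0, -128/5, …
ICs: h(0) = 0, h′(0) = -2.

f: a_k = -2, -2, -6, -10, -22, -42, …
Substitute x→r, Dx→(1/r')Dx; clear ⇒ L₀.
Integrate: L := L₀·Dx.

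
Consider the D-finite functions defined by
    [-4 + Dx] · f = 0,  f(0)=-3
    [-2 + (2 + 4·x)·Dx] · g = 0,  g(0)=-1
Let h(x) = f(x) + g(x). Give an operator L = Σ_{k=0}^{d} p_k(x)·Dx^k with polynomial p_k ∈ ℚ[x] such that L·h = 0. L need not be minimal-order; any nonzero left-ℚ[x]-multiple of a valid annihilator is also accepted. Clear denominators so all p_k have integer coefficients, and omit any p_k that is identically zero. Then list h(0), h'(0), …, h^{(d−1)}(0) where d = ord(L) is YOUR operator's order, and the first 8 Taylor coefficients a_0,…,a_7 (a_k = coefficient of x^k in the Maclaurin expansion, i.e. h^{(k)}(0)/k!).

f: a_k = -3, -12, -24, -32, -32, -128/5, -256/15, -1024/105, …
g: a_k = -1, -1, 1/2, -1/2, 5/8, -7/8, 21/16, -33/16, …
L₀ := lclm(L_f,L_g); ord L₀ ≤ 1+1.
L = (20 + 32·x) + (-17 - 64·x - 64·x^2)·Dx + (3 + 14·x + 16·x^2)·Dx^2  (order 2).
h: a_k = -4, -13, -47/2, -65/2, -251/8, -1059/40, -3781/240, -19849/1680, …
ICs: h(0) = -4, h′(0) = -13.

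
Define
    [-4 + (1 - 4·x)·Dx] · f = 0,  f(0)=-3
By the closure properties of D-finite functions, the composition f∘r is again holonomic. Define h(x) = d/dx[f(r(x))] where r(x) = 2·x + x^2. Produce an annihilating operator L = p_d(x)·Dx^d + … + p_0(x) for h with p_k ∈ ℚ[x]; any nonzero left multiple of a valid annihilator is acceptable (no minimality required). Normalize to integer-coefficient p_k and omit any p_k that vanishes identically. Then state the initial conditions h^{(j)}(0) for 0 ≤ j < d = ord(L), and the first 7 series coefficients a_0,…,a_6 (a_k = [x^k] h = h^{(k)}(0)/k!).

f: a_k = -3, -12, -48, -192, -768, -3072, -12288, …
f∘r: x↦r, Dx↦Dx/r' in L_f ⇒ L₀.
h=h₀': d/dx-closure on L₀ ⇒ L.
L = (17 + 24·x + 12·x^2) + (-1 + 7·x + 12·x^2 + 4·x^3)·Dx  (order 1).
h: a_k = -24, -408, -5184, -58560, -620160, -6304896, -62318592, …
ICs: h(0) = -24.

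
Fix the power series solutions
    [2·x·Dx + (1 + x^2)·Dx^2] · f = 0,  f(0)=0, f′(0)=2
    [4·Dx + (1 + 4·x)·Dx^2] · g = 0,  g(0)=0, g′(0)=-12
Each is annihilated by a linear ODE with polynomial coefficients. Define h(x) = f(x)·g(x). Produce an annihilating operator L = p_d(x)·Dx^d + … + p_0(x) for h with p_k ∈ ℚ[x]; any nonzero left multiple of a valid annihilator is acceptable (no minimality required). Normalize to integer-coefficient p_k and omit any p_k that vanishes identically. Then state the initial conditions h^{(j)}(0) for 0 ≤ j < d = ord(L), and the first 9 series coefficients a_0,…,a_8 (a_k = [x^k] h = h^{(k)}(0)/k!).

L = (144 + 896·x + 560·x^2 + 2304·x^3 + 1920·x^4 + 3328·x^5 + 256·x^7)·Dx + (132 + 304·x + 2252·x^2 + 4144·x^3 + 8896·x^4 + 5952·x^5 + 8960·x^6 + 192·x^7 + 896·x^8)·Dx^2 + (72 + 376·x + 912·x^2 + 2808·x^3 + 3720·x^4 + 6288·x^5 + 3072·x^6 + 4368·x^7 + 192·x^8 + 512·x^9)·Dx^3 + (5 + 48·x + 178·x^2 + 416·x^3 + 729·x^4 + 720·x^5 + 1008·x^6 + 384·x^7 + 516·x^8 + 32·x^9 + 64·x^10)·Dx^4  (order 4).
h: a_k = 0, 0, -24, 48, -120, 368, -17864/15, 19888/5, -13656, …
ICs: h(0) = 0, h′(0) = 0, h′′(0) = -48, h′′′(0) = 288.

f: a_k = 0, 2, 0, -2/3, 0, 2/5, 0, -2/7, 0, …
g: a_k = 0, -12, 24, -64, 192, -3072/5, 2048, -49152/7, 24576, …
f·g: L₀ = L_f ⊗_s L_g, ord ≤ 2·2.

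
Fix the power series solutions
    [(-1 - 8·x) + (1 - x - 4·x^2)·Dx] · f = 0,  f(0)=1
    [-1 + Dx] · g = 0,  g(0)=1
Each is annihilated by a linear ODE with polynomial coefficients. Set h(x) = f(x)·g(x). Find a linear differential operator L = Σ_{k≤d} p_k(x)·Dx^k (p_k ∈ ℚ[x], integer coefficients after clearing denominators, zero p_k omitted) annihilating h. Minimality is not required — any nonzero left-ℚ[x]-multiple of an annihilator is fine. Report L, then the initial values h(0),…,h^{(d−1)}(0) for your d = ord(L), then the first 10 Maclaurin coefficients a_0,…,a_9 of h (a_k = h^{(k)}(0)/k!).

L = (2 + 7·x - 4·x^2) + (-1 + x + 4·x^2)·Dx  (order 1).
h: a_k = 1, 2, 13/2, 44/3, 977/24, 5963/60, 188797/720, 831287/1260, 68891713/40320, 788834021/181440, …
ICs: h(0) = 1.

f: a_k = 1, 1, 5, 9, 29, 65, 181, 441, 1165, 2929, …
g: a_k = 1, 1, 1/2, 1/6, 1/24, 1/120, 1/720, 1/5040, 1/40320, 1/362880, …
L₀ := L_f ⊗_s L_g (sym. prod.), ord ≤ 1.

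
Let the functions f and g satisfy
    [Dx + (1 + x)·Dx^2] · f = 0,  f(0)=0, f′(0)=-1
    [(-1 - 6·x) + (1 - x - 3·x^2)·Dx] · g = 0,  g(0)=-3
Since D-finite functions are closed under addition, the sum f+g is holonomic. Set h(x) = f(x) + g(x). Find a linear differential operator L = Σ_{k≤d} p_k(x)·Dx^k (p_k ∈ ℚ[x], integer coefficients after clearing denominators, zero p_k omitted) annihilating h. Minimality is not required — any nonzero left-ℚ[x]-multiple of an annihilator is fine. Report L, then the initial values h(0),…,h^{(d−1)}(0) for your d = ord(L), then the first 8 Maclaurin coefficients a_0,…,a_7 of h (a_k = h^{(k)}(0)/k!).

L = (-58 - 350·x - 636·x^2 - 756·x^3 - 324·x^4)·Dx + (-40 - 364·x - 976·x^2 - 1632·x^3 - 1530·x^4 - 540·x^5)·Dx^2 + (9 + 31·x + 27·x^2 - 115·x^3 - 345·x^4 - 333·x^5 - 108·x^6)·Dx^3  (order 3).
h: a_k = -3, -4, -23/2, -64/3, -227/4, -601/5, -1745/6, -4558/7, …
ICs: h(0) = -3, h′(0) = -4, h′′(0) = -23.

f: a_k = 0, -1, 1/2, -1/3, 1/4, -1/5, 1/6, -1/7, …
g: a_k = -3, -3, -12, -21, -57, -120, -291, -651, …
L₀ := lclm(L_f,L_g); ord L₀ ≤ 2+1.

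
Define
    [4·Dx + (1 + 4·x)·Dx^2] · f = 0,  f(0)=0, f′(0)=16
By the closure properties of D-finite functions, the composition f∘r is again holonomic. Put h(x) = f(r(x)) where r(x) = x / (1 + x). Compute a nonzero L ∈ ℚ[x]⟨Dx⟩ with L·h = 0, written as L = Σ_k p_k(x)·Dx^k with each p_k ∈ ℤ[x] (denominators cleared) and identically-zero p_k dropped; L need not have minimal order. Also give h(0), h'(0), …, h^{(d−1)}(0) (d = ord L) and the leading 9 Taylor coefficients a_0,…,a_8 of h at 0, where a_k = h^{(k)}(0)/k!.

L = (6 + 10·x)·Dx + (1 + 6·x + 5·x^2)·Dx^2  (order 2).
h: a_k = 0, 16, -48, 496/3, -624, 12496/5, -10416, 312496/7, -195312, …
ICs: h(0) = 0, h′(0) = 16.

f: a_k = 0, 16, -32, 256/3, -256, 4096/5, -8192/3, 65536/7, -32768, …
f∘r: x↦r, Dx↦Dx/r' in L_f ⇒ L₀.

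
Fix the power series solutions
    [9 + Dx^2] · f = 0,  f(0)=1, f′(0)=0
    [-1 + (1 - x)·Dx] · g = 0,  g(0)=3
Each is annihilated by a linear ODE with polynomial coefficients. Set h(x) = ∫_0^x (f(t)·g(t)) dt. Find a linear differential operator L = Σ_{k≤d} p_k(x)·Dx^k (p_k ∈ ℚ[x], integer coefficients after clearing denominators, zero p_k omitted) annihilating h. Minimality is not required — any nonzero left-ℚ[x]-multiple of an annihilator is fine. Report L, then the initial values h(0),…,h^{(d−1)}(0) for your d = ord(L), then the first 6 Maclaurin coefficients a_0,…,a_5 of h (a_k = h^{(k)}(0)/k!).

L = (-9 + 9·x)·Dx + 2·Dx^2 + (-1 + x)·Dx^3  (order 3).
h: a_k = 0, 3, 3/2, -7/2, -21/8, -3/40, …
ICs: h(0) = 0, h′(0) = 3, h′′(0) = 3.

f: a_k = 1, 0, -9/2, 0, 27/8, 0, …
g: a_k = 3, 3, 3, 3, 3, 3, …
Product ⇒ symmetric product L₀, ord ≤ 2.
Integrate: L := L₀·Dx.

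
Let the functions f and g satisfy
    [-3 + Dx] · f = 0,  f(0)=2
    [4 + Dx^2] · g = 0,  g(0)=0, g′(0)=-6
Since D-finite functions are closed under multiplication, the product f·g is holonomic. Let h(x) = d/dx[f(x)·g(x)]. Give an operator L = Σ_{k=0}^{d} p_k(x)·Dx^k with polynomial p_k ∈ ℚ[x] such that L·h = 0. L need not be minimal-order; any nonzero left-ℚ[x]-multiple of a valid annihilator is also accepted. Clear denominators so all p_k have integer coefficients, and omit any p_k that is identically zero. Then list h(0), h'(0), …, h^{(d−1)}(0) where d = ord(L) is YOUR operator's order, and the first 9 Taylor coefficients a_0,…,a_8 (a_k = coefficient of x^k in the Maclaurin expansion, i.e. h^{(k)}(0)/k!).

L = 13 - 6·Dx + Dx^2  (order 2).
h: a_k = -12, -72, -138, -120, -61/2, 207/5, 3277/60, 34, 43079/3360, …
ICs: h(0) = -12, h′(0) = -72.

f: a_k = 2, 6, 9, 9, 27/4, 81/20, 81/40, 243/280, 729/2240, …
g: a_k = 0, -6, 0, 4, 0, -4/5, 0, 8/105, 0, …
L₀ := L_f ⊗_s L_g (sym. prod.), ord ≤ 2.
Derive L from L₀ (diff closure).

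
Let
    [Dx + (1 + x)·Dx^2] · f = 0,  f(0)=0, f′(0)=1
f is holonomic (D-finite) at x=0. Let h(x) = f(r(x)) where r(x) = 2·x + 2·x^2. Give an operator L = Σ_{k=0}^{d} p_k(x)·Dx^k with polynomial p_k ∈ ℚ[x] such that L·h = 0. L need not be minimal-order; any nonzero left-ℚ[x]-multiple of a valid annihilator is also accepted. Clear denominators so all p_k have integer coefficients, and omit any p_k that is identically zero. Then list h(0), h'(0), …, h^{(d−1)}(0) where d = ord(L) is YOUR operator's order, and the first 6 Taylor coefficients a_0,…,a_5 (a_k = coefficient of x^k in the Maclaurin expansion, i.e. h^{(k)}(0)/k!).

L = (4·x + 4·x^2)·Dx + (1 + 4·x + 6·x^2 + 4·x^3)·Dx^2  (order 2).
h: a_k = 0, 2, 0, -4/3, 2, -8/5, …
ICs: h(0) = 0, h′(0) = 2.

f: a_k = 0, 1, -1/2, 1/3, -1/4, 1/5, …
h₀=f(r): pull back L_f along r ⇒ L₀.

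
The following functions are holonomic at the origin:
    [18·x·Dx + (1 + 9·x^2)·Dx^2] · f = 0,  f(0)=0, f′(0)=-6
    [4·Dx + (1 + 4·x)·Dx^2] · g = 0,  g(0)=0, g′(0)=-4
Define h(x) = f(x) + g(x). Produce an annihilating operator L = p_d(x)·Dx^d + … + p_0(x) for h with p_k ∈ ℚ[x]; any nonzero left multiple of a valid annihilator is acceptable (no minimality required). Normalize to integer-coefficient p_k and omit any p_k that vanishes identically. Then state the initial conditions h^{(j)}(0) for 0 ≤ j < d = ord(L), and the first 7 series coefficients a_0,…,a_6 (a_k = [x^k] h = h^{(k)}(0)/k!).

L = (-36 - 432·x + 972·x^2 + 1296·x^3)·Dx + (-25 - 72·x - 189·x^2 + 1944·x^3 + 2592·x^4)·Dx^2 + (-2 + x + 36·x^2 + 81·x^3 + 486·x^4 + 648·x^5)·Dx^3  (order 3).
h: a_k = 0, -10, 8, -10/3, 64, -302, 2048/3, …
ICs: h(0) = 0, h′(0) = -10, h′′(0) = 16.

f: a_k = 0, -6, 0, 18, 0, -486/5, 0, …
g: a_k = 0, -4, 8, -64/3, 64, -1024/5, 2048/3, …
f+g: L₀ = lclm(L_f,L_g), ord ≤ 2+2.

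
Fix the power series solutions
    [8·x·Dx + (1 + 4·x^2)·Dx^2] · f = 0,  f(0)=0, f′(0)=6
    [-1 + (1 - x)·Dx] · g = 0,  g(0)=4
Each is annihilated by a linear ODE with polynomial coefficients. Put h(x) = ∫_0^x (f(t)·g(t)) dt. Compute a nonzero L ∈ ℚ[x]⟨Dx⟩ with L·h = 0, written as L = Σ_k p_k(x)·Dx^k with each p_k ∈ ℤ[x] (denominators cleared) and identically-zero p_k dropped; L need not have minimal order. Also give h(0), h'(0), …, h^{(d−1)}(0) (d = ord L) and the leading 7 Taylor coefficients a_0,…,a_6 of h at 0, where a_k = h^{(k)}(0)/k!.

L = 8·x·Dx + (2 - 8·x + 16·x^2)·Dx^2 + (-1 + x - 4·x^2 + 4·x^3)·Dx^3  (order 3).
h: a_k = 0, 0, 12, 8, -2, -8/5, 172/15, …
ICs: h(0) = 0, h′(0) = 0, h′′(0) = 24.

f: a_k = 0, 6, 0, -8, 0, 96/5, 0, …
g: a_k = 4, 4, 4, 4, 4, 4, 4, …
Sym-product of L_f,L_g gives L₀ (≤ ord 2).
h=∫₀ˣh₀: take L = L₀·Dx.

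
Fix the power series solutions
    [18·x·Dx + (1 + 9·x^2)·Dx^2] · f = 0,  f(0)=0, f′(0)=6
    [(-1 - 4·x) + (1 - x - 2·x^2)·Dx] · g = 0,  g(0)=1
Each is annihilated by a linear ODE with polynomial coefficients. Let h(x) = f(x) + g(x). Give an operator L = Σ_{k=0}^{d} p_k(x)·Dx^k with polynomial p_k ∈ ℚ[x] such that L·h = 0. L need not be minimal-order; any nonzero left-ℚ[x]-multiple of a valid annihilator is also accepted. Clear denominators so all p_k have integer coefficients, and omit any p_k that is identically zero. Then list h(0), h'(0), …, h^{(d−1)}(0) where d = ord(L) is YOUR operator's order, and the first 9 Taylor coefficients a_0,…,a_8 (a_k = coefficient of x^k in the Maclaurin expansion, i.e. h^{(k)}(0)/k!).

L = (18 - 72·x - 918·x^2 - 1872·x^3 - 4608·x^4 - 1296·x^6)·Dx + (-8 - 30·x - 278·x^3 - 1788·x^4 - 3216·x^5 - 324·x^6 - 1296·x^7)·Dx^2 + (1 + 4·x + 24·x^2 + 4·x^3 + 103·x^4 - 300·x^5 - 312·x^6 - 108·x^7 - 216·x^8)·Dx^3  (order 3).
h: a_k = 1, 7, 3, -13, 11, 591/5, 43, -3779/7, 171, …
ICs: h(0) = 1, h′(0) = 7, h′′(0) = 6.

f: a_k = 0, 6, 0, -18, 0, 486/5, 0, -4374/7, 0, …
g: a_k = 1, 1, 3, 5, 11, 21, 43, 85, 171, …
Sum ⇒ L₀ = lclm(L_f,L_g) in ℚ(x)⟨Dx⟩.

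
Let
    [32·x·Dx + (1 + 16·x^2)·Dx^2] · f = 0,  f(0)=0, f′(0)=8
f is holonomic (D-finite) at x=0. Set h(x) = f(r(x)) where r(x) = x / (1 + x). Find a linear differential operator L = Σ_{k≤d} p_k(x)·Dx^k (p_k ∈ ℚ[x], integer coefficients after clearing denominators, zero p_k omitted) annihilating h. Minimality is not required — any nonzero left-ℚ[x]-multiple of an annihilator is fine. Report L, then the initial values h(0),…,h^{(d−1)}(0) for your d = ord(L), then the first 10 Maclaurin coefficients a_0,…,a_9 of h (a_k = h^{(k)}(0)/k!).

f: a_k = 0, 8, 0, -128/3, 0, 2048/5, 0, -32768/7, 0, 524288/9, …
L₀ from L_f via x↦r, Dx↦r'^{-1}Dx.
L = (2 + 34·x)·Dx + (1 + 2·x + 17·x^2)·Dx^2  (order 2).
h: a_k = 0, 8, -8, -104/3, 120, 808/5, -4888/3, 5816/7, 19320, -407992/9, …
ICs: h(0) = 0, h′(0) = 8.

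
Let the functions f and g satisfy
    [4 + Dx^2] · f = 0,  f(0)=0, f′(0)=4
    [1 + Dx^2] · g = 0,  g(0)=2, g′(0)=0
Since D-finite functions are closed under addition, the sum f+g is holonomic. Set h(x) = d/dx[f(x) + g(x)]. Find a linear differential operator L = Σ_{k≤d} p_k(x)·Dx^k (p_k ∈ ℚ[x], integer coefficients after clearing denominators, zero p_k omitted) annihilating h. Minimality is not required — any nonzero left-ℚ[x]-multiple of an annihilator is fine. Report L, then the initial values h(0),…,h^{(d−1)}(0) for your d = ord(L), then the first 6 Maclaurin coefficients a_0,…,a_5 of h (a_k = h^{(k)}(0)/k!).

L = 4 + 5·Dx^2 + Dx^4  (order 4).
h: a_k = 4, -2, -8, 1/3, 8/3, -1/60, …
ICs: h(0) = 4, h′(0) = -2, h′′(0) = -16, h′′′(0) = 2.

f: a_k = 0, 4, 0, -8/3, 0, 8/15, …
g: a_k = 2, 0, -1, 0, 1/12, 0, …
f+g: L₀ = lclm(L_f,L_g), ord ≤ 2+2.
Derive L from L₀ (diff closure).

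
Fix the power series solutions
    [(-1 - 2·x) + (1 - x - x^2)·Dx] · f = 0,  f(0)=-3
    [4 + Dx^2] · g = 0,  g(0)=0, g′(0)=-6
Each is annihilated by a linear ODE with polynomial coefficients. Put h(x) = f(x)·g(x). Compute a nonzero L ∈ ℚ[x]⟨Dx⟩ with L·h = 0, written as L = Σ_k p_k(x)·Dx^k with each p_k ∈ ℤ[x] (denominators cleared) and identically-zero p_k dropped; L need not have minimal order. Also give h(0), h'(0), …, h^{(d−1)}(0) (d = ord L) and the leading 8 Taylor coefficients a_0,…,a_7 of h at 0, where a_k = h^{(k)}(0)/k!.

L = (-2 + 4·x + 4·x^2) + (2 + 4·x)·Dx + (-1 + x + x^2)·Dx^2  (order 2).
h: a_k = 0, 18, 18, 24, 42, 342/5, 552/5, 1250/7, …
ICs: h(0) = 0, h′(0) = 18.

f: a_k = -3, -3, -6, -9, -15, -24, -39, -63, …
g: a_k = 0, -6, 0, 4, 0, -4/5, 0, 8/105, …
Sym-product of L_f,L_g gives L₀ (≤ ord 2).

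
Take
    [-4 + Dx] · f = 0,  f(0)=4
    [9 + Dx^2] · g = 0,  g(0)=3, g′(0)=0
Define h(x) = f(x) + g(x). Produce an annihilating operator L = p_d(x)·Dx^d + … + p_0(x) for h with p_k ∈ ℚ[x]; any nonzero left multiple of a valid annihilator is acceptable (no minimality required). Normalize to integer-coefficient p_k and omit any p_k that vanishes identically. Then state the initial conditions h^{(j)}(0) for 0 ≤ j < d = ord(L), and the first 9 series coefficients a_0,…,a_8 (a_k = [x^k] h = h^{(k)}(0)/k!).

L = -36 + 9·Dx - 4·Dx^2 + Dx^3  (order 3).
h: a_k = 7, 16, 37/2, 128/3, 1267/24, 512/15, 14197/720, 4096/315, 40261/5760, …
ICs: h(0) = 7, h′(0) = 16, h′′(0) = 37.

f: a_k = 4, 16, 32, 128/3, 128/3, 512/15, 1024/45, 4096/315, 2048/315, …
g: a_k = 3, 0, -27/2, 0, 81/8, 0, -243/80, 0, 2187/4480, …
L₀ := lclm(L_f,L_g); ord L₀ ≤ 1+2.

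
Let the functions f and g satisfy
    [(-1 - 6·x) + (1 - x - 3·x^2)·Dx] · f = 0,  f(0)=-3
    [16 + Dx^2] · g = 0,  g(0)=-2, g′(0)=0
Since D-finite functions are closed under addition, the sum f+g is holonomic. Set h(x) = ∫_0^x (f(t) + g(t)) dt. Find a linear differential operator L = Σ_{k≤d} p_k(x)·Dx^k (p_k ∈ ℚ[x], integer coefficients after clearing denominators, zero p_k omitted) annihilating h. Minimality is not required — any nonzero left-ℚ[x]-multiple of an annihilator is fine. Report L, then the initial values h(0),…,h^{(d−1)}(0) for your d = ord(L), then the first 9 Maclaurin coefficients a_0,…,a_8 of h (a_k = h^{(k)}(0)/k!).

L = (464 + 2816·x + 416·x^2 + 2112·x^3 + 5760·x^4 + 6912·x^5)·Dx + (-192 + 304·x + 672·x^2 - 1312·x^3 - 1008·x^4 + 3456·x^5 + 3456·x^6)·Dx^2 + (29 + 176·x + 26·x^2 + 132·x^3 + 360·x^4 + 432·x^5)·Dx^3 + (-12 + 19·x + 42·x^2 - 82·x^3 - 63·x^4 + 216·x^5 + 216·x^6)·Dx^4  (order 4).
h: a_k = 0, -5, -3/2, 4/3, -21/4, -47/3, -20, -12583/315, -651/8, …
ICs: h(0) = 0, h′(0) = -5, h′′(0) = -3, h′′′(0) = 8.

f: a_k = -3, -3, -12, -21, -57, -120, -291, -651, -1524, …
g: a_k = -2, 0, 16, 0, -64/3, 0, 512/45, 0, -1024/315, …
L₀ := lclm(L_f,L_g); ord L₀ ≤ 1+2.
Integrate: L := L₀·Dx.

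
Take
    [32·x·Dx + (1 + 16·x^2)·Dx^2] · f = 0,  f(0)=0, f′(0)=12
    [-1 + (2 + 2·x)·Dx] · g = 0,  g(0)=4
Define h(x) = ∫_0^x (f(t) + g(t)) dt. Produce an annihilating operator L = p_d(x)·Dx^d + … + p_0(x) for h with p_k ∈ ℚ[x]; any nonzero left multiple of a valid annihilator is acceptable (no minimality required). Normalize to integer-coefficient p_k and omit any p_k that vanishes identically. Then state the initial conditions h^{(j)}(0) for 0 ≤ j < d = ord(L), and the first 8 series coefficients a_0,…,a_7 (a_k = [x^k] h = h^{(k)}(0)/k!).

f: a_k = 0, 12, 0, -64, 0, 3072/5, 0, -49152/7, …
g: a_k = 4, 2, -1/2, 1/4, -5/32, 7/64, -21/256, 33/512, …
f+g: L₀ = lclm(L_f,L_g), ord ≤ 2+1.
h=∫₀ˣh₀: take L = L₀·Dx.
L = (-64 - 160·x + 3072·x^2 + 1536·x^3)·Dx^2 + (-131 - 256·x + 5920·x^2 + 12288·x^3 + 5376·x^4)·Dx^3 + (-2 + 126·x + 192·x^2 + 2112·x^3 + 3584·x^4 + 1536·x^5)·Dx^4  (order 4).
h: a_k = 0, 4, 7, -1/6, -255/16, -1/32, 196643/1920, -3/256, …
ICs: h(0) = 0, h′(0) = 4, h′′(0) = 14, h′′′(0) = -1.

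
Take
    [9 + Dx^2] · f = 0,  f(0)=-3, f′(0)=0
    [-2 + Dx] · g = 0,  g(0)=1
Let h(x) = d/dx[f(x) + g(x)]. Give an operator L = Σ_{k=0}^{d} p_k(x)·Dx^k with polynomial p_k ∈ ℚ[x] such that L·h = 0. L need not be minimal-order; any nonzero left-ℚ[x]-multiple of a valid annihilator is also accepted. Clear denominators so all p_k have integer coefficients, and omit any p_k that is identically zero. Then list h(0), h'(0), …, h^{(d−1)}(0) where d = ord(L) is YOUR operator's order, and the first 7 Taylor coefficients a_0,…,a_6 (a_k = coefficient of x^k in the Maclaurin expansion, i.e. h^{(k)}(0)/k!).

L = 18 - 9·Dx + 2·Dx^2 - Dx^3  (order 3).
h: a_k = 2, 31, 4, -227/6, 4/3, 2251/120, 8/45, …
ICs: h(0) = 2, h′(0) = 31, h′′(0) = 8.

f: a_k = -3, 0, 27/2, 0, -81/8, 0, 243/80, …
g: a_k = 1, 2, 2, 4/3, 2/3, 4/15, 4/45, …
Sum ⇒ L₀ = lclm(L_f,L_g) in ℚ(x)⟨Dx⟩.
h=h₀': d/dx-closure on L₀ ⇒ L.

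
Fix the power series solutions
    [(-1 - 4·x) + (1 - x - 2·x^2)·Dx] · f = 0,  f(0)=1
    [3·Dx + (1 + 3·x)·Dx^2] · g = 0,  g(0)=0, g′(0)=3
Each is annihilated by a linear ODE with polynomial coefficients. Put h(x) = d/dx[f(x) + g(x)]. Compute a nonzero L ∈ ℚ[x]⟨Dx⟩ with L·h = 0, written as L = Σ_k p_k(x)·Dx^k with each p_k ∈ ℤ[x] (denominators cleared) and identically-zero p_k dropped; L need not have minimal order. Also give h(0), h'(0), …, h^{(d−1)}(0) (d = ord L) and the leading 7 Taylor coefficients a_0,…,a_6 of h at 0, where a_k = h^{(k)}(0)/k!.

L = (66 + 270·x + 576·x^2 + 336·x^3 + 288·x^4) + (4 + 96·x + 492·x^2 + 832·x^3 + 696·x^4 + 480·x^5)·Dx + (-3 - 19·x - 25·x^2 + 39·x^3 + 116·x^4 + 164·x^5 + 96·x^6)·Dx^2  (order 2).
h: a_k = 4, -3, 42, -37, 348, -471, 2782, …
ICs: h(0) = 4, h′(0) = -3.

f: a_k = 1, 1, 3, 5, 11, 21, 43, …
g: a_k = 0, 3, -9/2, 9, -81/4, 243/5, -243/2, …
Sum ⇒ L₀ = lclm(L_f,L_g) in ℚ(x)⟨Dx⟩.
Derive L from L₀ (diff closure).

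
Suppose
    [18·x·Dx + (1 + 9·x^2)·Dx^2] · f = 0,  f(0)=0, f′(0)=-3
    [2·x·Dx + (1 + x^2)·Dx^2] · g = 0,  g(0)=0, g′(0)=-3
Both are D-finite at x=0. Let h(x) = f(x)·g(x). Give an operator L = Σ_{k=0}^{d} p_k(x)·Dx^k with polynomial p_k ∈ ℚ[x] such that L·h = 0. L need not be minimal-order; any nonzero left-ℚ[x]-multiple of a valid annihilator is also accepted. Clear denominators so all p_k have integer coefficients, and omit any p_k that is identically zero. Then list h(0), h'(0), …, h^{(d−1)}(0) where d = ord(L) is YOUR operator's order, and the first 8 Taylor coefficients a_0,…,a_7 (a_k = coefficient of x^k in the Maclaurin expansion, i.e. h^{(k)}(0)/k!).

L = (-216·x - 3600·x^3 - 5184·x^5 + 6480·x^7 + 17496·x^9)·Dx + (-40 - 1452·x^2 - 6480·x^4 - 4536·x^6 + 22680·x^8 + 26244·x^10)·Dx^2 + (-80·x - 980·x^3 - 2160·x^5 + 2952·x^7 + 12960·x^9 + 8748·x^11)·Dx^3 + (-1 - 20·x^2 - 109·x^4 + 981·x^8 + 1620·x^10 + 729·x^12)·Dx^4  (order 4).
h: a_k = 0, 0, 9, 0, -30, 0, 783/5, 0, …
ICs: h(0) = 0, h′(0) = 0, h′′(0) = 18, h′′′(0) = 0.

f: a_k = 0, -3, 0, 9, 0, -243/5, 0, 2187/7, …
g: a_k = 0, -3, 0, 1, 0, -3/5, 0, 3/7, …
Sym-product of L_f,L_g gives L₀ (≤ ord 4).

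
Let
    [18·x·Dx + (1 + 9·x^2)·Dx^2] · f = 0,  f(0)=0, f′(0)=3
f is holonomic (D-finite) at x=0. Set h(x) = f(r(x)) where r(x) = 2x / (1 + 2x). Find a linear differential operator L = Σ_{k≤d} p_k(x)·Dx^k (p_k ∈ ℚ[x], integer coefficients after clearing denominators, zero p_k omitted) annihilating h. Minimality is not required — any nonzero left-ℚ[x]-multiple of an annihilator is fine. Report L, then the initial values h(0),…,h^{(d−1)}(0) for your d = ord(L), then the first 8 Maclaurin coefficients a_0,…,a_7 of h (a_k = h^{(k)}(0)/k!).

f: a_k = 0, 3, 0, -9, 0, 243/5, 0, -2187/7, …
Change of var in L_f (x↦r) gives L₀.
L = (4 + 80·x)·Dx + (1 + 4·x + 40·x^2)·Dx^2  (order 2).
h: a_k = 0, 6, -12, -48, 384, -384/5, -9984, 254976/7, …
ICs: h(0) = 0, h′(0) = 6.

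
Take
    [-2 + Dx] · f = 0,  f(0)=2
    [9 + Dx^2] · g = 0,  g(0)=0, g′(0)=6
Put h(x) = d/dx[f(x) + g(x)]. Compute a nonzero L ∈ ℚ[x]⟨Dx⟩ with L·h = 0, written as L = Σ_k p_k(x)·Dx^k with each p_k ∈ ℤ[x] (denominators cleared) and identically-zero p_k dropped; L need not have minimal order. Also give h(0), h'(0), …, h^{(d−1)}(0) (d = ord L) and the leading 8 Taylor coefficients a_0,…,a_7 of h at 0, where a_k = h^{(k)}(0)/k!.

L = 18 - 9·Dx + 2·Dx^2 - Dx^3  (order 3).
h: a_k = 10, 8, -19, 16/3, 275/12, 16/15, -2059/360, 32/315, …
ICs: h(0) = 10, h′(0) = 8, h′′(0) = -38.

f: a_k = 2, 4, 4, 8/3, 4/3, 8/15, 8/45, 16/315, …
g: a_k = 0, 6, 0, -9, 0, 81/20, 0, -243/280, …
h₀=f+g: left-lcm gives L₀, ord ≤ 3.
h₀' ⇒ L via d/dx closure of L₀.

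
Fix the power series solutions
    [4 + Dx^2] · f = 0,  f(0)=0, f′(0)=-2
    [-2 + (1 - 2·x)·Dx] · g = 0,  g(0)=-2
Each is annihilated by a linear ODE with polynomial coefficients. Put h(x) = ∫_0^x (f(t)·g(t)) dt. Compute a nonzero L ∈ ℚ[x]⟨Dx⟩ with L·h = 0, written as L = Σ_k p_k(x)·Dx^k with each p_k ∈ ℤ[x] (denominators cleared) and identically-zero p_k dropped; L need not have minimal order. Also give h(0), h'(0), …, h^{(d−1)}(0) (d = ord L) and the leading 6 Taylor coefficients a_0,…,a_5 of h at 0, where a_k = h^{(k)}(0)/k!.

L = (-4 + 8·x)·Dx + 4·Dx^2 + (-1 + 2·x)·Dx^3  (order 3).
h: a_k = 0, 0, 2, 8/3, 10/3, 16/3, …
ICs: h(0) = 0, h′(0) = 0, h′′(0) = 4.

f: a_k = 0, -2, 0, 4/3, 0, -4/15, …
g: a_k = -2, -4, -8, -16, -32, -64, …
Sym-product of L_f,L_g gives L₀ (≤ ord 2).
h=∫₀ˣh₀: take L = L₀·Dx.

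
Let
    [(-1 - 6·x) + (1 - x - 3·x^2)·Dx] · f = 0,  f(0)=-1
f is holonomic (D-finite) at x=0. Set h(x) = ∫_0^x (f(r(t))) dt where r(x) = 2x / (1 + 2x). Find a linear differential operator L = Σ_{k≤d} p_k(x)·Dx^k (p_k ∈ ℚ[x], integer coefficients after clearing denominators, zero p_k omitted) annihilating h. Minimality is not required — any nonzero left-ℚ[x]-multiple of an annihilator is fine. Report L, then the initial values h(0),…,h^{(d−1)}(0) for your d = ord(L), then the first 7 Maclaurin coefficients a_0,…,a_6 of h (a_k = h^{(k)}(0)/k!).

L = (2 + 28·x)·Dx + (-1 - 4·x + 8·x^2 + 24·x^3)·Dx^2  (order 2).
h: a_k = 0, -1, -1, -4, 0, -144/5, 48, …
ICs: h(0) = 0, h′(0) = -1.

f: a_k = -1, -1, -4, -7, -19, -40, -97, …
Change of var in L_f (x↦r) gives L₀.
∫: right-multiply L₀ by Dx.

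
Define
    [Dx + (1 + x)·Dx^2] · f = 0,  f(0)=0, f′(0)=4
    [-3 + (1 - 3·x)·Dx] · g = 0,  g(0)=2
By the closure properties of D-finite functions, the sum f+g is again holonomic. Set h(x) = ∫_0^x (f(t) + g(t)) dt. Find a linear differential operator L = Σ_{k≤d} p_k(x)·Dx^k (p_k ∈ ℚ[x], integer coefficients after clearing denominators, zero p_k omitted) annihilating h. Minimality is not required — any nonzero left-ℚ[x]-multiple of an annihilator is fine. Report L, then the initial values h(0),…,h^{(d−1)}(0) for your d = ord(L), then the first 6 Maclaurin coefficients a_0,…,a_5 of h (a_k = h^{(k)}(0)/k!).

L = (-66 - 18·x)·Dx^2 + (-52 - 120·x - 36·x^2)·Dx^3 + (7 - 11·x - 27·x^2 - 9·x^3)·Dx^4  (order 4).
h: a_k = 0, 2, 5, 16/3, 83/6, 161/5, …
ICs: h(0) = 0, h′(0) = 2, h′′(0) = 10, h′′′(0) = 32.

f: a_k = 0, 4, -2, 4/3, -1, 4/5, …
g: a_k = 2, 6, 18, 54, 162, 486, …
L₀ := lclm(L_f,L_g); ord L₀ ≤ 2+1.
h=∫h₀ ⇒ L = L₀·Dx.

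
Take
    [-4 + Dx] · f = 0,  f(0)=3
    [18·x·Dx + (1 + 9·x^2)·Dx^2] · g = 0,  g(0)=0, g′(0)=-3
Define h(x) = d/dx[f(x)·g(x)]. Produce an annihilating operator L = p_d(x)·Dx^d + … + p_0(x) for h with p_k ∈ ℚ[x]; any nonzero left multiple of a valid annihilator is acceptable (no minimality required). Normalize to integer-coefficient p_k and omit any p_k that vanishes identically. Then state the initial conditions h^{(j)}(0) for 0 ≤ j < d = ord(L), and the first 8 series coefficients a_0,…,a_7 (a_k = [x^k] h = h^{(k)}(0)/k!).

L = (-4 - 288·x + 1548·x^2 - 2592·x^3 + 2592·x^4) + (-7 + 108·x - 531·x^2 + 972·x^3 - 1296·x^4)·Dx + (2 - 9·x + 36·x^2 - 81·x^3 + 162·x^4)·Dx^2  (order 2).
h: a_k = -9, -72, -135, 48, -129, -2232, 269/5, 670624/35, …
ICs: h(0) = -9, h′(0) = -72.

f: a_k = 3, 12, 24, 32, 32, 128/5, 256/15, 1024/105, …
g: a_k = 0, -3, 0, 9, 0, -243/5, 0, 2187/7, …
L₀ := L_f ⊗_s L_g (sym. prod.), ord ≤ 2.
Derive L from L₀ (diff closure).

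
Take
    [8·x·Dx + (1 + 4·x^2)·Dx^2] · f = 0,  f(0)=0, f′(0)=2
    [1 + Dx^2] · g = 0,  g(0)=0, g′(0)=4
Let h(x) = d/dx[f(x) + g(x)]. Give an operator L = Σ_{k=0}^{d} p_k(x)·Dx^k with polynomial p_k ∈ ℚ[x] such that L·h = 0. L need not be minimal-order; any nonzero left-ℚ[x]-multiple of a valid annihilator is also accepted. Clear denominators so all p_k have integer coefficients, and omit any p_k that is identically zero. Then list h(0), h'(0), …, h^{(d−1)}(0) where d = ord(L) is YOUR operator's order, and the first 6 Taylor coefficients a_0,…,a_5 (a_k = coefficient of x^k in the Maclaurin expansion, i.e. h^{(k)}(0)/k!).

f: a_k = 0, 2, 0, -8/3, 0, 32/5, …
g: a_k = 0, 4, 0, -2/3, 0, 1/30, …
h₀=f+g: left-lcm gives L₀, ord ≤ 4.
h₀' ⇒ L via d/dx closure of L₀.
L = (-376·x + 1600·x^3 + 128·x^5) + (-7 + 76·x^2 + 432·x^4 + 64·x^6)·Dx + (-376·x + 1600·x^3 + 128·x^5)·Dx^2 + (-7 + 76·x^2 + 432·x^4 + 64·x^6)·Dx^3  (order 3).
h: a_k = 6, 0, -10, 0, 193/6, 0, …
ICs: h(0) = 6, h′(0) = 0, h′′(0) = -20.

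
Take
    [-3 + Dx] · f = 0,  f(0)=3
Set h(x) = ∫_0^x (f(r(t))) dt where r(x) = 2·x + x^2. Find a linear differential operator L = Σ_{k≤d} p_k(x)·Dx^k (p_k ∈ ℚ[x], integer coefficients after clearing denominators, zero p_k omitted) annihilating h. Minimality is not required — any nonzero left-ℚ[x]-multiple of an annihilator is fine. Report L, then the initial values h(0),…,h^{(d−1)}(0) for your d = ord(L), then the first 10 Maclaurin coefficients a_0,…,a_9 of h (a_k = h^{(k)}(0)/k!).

L = (-6 - 6·x)·Dx + Dx^2  (order 2).
h: a_k = 0, 3, 9, 21, 81/2, 135/2, 999/10, 9369/70, 46089/280, 52587/280, …
ICs: h(0) = 0, h′(0) = 3.

f: a_k = 3, 9, 27/2, 27/2, 81/8, 243/40, 243/80, 729/560, 2187/4480, 729/4480, …
Change of var in L_f (x↦r) gives L₀.
h=∫₀ˣh₀: take L = L₀·Dx.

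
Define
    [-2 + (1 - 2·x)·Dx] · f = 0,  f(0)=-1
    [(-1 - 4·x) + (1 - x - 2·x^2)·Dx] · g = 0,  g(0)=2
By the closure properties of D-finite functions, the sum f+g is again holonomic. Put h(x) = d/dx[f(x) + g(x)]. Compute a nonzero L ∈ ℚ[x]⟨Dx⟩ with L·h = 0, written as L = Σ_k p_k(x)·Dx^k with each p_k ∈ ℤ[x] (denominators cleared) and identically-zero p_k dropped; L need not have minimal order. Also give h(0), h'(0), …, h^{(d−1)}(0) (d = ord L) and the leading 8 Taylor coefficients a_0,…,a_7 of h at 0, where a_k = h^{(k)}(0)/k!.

L = 12 + (3 + 12·x)·Dx + (-1 + x + 2·x^2)·Dx^2  (order 2).
h: a_k = 0, 4, 6, 24, 50, 132, 294, 688, …
ICs: h(0) = 0, h′(0) = 4.

f: a_k = -1, -2, -4, -8, -16, -32, -64, -128, …
g: a_k = 2, 2, 6, 10, 22, 42, 86, 170, …
Sum ⇒ L₀ = lclm(L_f,L_g) in ℚ(x)⟨Dx⟩.
h=h₀': d/dx-closure on L₀ ⇒ L.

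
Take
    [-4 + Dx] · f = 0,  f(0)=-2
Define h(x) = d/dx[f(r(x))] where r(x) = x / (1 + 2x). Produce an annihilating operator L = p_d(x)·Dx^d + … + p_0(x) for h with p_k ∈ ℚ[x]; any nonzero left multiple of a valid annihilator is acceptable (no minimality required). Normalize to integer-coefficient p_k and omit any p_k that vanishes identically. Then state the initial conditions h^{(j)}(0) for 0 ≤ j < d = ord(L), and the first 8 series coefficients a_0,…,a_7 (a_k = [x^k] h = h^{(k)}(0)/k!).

L = -8·x + (-1 - 4·x - 4·x^2)·Dx  (order 1).
h: a_k = -8, 0, 32, -256/3, 128, -1024/15, -2560/9, 131072/105, …
ICs: h(0) = -8.

f: a_k = -2, -8, -16, -64/3, -64/3, -256/15, -512/45, -2048/315, …
f∘r: x↦r, Dx↦Dx/r' in L_f ⇒ L₀.
h₀' ⇒ L via d/dx closure of L₀.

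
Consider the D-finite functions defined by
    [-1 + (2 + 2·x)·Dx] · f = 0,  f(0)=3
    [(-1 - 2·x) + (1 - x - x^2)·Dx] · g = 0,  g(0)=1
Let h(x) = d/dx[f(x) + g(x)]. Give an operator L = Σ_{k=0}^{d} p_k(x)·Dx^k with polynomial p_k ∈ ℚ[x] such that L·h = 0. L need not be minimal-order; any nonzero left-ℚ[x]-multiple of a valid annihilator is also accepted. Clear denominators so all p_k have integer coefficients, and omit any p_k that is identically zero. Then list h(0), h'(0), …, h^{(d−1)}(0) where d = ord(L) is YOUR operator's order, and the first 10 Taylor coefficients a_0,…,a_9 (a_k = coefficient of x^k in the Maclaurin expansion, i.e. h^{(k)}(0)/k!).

L = (-48 - 138·x - 156·x^2 - 84·x^3 - 30·x^4) + (-69 - 336·x - 615·x^2 - 576·x^3 - 321·x^4 - 90·x^5)·Dx + (18 + 42·x + 6·x^2 - 82·x^3 - 126·x^4 - 82·x^5 - 20·x^6)·Dx^2  (order 2).
h: a_k = 5/2, 13/4, 153/16, 625/32, 10345/256, 39747/512, 301749/2048, 1112825/4096, 32459625/65536, 116617615/131072, …
ICs: h(0) = 5/2, h′(0) = 13/4.

f: a_k = 3, 3/2, -3/8, 3/16, -15/128, 21/256, -63/1024, 99/2048, -1287/32768, 2145/65536, …
g: a_k = 1, 1, 2, 3, 5, 8, 13, 21, 34, 55, …
f+g: L₀ = lclm(L_f,L_g), ord ≤ 1+1.
Derive L from L₀ (diff closure).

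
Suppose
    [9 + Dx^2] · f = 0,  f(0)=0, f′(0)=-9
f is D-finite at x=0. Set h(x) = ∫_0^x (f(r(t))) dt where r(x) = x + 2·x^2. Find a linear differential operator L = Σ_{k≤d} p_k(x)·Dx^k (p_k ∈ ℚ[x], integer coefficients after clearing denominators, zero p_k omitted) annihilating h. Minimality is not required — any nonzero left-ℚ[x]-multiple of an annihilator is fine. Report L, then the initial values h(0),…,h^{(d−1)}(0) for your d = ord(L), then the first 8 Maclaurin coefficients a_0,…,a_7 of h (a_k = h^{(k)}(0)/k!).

L = (9 + 108·x + 432·x^2 + 576·x^3)·Dx - 4·Dx^2 + (1 + 4·x)·Dx^3  (order 3).
h: a_k = 0, 0, -9/2, -6, 27/8, 81/5, 2079/80, 27/4, …
ICs: h(0) = 0, h′(0) = 0, h′′(0) = -9.

f: a_k = 0, -9, 0, 27/2, 0, -243/40, 0, 729/560, …
h₀=f(r): pull back L_f along r ⇒ L₀.
Integrate: L := L₀·Dx.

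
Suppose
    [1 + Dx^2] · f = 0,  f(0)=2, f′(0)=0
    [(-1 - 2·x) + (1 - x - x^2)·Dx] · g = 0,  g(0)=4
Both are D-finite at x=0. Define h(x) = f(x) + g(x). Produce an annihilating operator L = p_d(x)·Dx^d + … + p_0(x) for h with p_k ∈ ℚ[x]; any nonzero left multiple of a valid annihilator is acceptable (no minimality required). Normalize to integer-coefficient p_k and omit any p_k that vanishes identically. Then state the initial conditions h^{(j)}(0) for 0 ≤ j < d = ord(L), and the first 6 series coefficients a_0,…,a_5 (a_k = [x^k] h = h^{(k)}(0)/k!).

L = (-19 - 48·x - 31·x^2 - 24·x^3 - 5·x^4 - 2·x^5) + (5 - x - 4·x^2 - 7·x^3 - 6·x^4 - 3·x^5 - x^6)·Dx + (-19 - 48·x - 31·x^2 - 24·x^3 - 5·x^4 - 2·x^5)·Dx^2 + (5 - x - 4·x^2 - 7·x^3 - 6·x^4 - 3·x^5 - x^6)·Dx^3  (order 3).
h: a_k = 6, 4, 7, 12, 241/12, 32, …
ICs: h(0) = 6, h′(0) = 4, h′′(0) = 14.

f: a_k = 2, 0, -1, 0, 1/12, 0, …
g: a_k = 4, 4, 8, 12, 20, 32, …
Weyl lclm of L_f,L_g ⇒ L₀ (ord ≤ 3).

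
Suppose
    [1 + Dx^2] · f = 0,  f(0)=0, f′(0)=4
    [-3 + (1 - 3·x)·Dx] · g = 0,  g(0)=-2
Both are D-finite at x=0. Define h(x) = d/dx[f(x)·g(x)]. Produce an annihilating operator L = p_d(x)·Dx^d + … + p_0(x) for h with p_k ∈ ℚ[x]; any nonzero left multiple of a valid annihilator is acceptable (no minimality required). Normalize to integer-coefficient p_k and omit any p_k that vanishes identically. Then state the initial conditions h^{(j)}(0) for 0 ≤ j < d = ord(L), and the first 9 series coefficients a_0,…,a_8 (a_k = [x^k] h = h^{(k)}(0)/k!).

f: a_k = 0, 4, 0, -2/3, 0, 1/30, 0, -1/1260, 0, …
g: a_k = -2, -6, -18, -54, -162, -486, -1458, -4374, -13122, …
h₀=f·g: eliminate ⇒ L₀, order ≤ 2·1.
Differentiate: ansatz ord ≤ ord L₀ ⇒ L.
L = (-17 - 6·x + 9·x^2) + (-6 + 18·x)·Dx + (1 - 6·x + 9·x^2)·Dx^2  (order 2).
h: a_k = -8, -48, -212, -848, -9541/3, -57246/5, -3606497/90, -14425988/105, -2337010057/5040, …
ICs: h(0) = -8, h′(0) = -48.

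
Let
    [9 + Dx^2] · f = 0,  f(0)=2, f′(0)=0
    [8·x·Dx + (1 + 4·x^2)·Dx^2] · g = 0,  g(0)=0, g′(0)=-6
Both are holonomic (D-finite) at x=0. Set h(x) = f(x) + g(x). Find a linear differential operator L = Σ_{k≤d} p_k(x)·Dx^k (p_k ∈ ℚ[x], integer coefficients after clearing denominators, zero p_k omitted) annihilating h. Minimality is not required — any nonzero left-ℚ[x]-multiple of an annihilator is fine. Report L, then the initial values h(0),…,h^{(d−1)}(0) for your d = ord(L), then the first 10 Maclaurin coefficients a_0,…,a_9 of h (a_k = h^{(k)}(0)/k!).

f: a_k = 2, 0, -9, 0, 27/4, 0, -81/40, 0, 729/2240, 0, …
g: a_k = 0, -6, 0, 8, 0, -96/5, 0, 384/7, 0, -512/3, …
h₀=f+g: left-lcm gives L₀, ord ≤ 4.
L = (-2808·x + 19008·x^3 + 10368·x^5)·Dx + (9 + 1548·x^2 + 7344·x^4 + 5184·x^6)·Dx^2 + (-312·x + 2112·x^3 + 1152·x^5)·Dx^3 + (1 + 172·x^2 + 816·x^4 + 576·x^6)·Dx^4  (order 4).
h: a_k = 2, -6, -9, 8, 27/4, -96/5, -81/40, 384/7, 729/2240, -512/3, …
ICs: h(0) = 2, h′(0) = -6, h′′(0) = -18, h′′′(0) = 48.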